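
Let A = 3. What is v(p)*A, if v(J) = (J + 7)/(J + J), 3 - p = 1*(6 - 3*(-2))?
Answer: ⅓ ≈ 0.33333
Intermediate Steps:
p = -9 (p = 3 - (6 - 3*(-2)) = 3 - (6 + 6) = 3 - 12 = -9)
v(J) = (7 + J)/(2*J) (v(J) = (7 + J)/((2*J)) = (7 + J)*(1/(2*J)) = (7 + J)/(2*J))
v(p)*A = ((½)*(7 - 9)/(-9))*3 = ((½)*(-⅑)*(-2))*3 = (⅑)*3 = ⅓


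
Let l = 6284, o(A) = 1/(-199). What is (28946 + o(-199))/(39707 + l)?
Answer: 5760253/9152209 ≈ 0.62938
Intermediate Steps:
o(A) = -1/199
(28946 + o(-199))/(39707 + l) = (28946 - 1/199)/(39707 + 6284) = (5760253/199)/45991 = (5760253/199)*(1/45991) = 5760253/9152209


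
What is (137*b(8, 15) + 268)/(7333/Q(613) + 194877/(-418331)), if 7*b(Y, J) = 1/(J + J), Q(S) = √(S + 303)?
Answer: 702157996200842994/329359281328933714775 + 72398867214424313021*√229/988077843986801144325 ≈ 1.1109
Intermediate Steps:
Q(S) = √(303 + S)
b(Y, J) = 1/(14*J) (b(Y, J) = 1/(7*(J + J)) = 1/(7*((2*J))) = (1/(2*J))/7 = 1/(14*J))
(137*b(8, 15) + 268)/(7333/Q(613) + 194877/(-418331)) = (137*((1/14)/15) + 268)/(7333/(√(303 + 613)) + 194877/(-418331)) = (137*((1/14)*(1/15)) + 268)/(7333/(√916) + 194877*(-1/418331)) = (137*(1/210) + 268)/(7333/((2*√229)) - 194877/418331) = (137/210 + 268)/(7333*(√229/458) - 194877/418331) = 56417/(210*(7333*√229/458 - 194877/418331)) = 56417/(210*(-194877/418331 + 7333*√229/458))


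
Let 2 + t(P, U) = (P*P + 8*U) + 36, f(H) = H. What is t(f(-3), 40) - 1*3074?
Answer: -2711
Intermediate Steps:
t(P, U) = 34 + P**2 + 8*U (t(P, U) = -2 + ((P*P + 8*U) + 36) = -2 + ((P**2 + 8*U) + 36) = -2 + (36 + P**2 + 8*U) = 34 + P**2 + 8*U)
t(f(-3), 40) - 1*3074 = (34 + (-3)**2 + 8*40) - 1*3074 = (34 + 9 + 320) - 3074 = 363 - 3074 = -2711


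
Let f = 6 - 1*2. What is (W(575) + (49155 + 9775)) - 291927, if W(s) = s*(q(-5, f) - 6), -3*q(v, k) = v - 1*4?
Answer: -234722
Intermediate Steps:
f = 4 (f = 6 - 2 = 4)
q(v, k) = 4/3 - v/3 (q(v, k) = -(v - 1*4)/3 = -(v - 4)/3 = -(-4 + v)/3 = 4/3 - v/3)
W(s) = -3*s (W(s) = s*((4/3 - ⅓*(-5)) - 6) = s*((4/3 + 5/3) - 6) = s*(3 - 6) = s*(-3) = -3*s)
(W(575) + (49155 + 9775)) - 291927 = (-3*575 + (49155 + 9775)) - 291927 = (-1725 + 58930) - 291927 = 57205 - 291927 = -234722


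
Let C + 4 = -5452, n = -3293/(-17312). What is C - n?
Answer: -94457565/17312 ≈ -5456.2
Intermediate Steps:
n = 3293/17312 (n = -3293*(-1/17312) = 3293/17312 ≈ 0.19021)
C = -5456 (C = -4 - 5452 = -5456)
C - n = -5456 - 1*3293/17312 = -5456 - 3293/17312 = -94457565/17312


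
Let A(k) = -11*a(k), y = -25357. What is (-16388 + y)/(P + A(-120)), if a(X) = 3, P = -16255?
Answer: 41745/16288 ≈ 2.5629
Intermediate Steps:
A(k) = -33 (A(k) = -11*3 = -33)
(-16388 + y)/(P + A(-120)) = (-16388 - 25357)/(-16255 - 33) = -41745/(-16288) = -41745*(-1/16288) = 41745/16288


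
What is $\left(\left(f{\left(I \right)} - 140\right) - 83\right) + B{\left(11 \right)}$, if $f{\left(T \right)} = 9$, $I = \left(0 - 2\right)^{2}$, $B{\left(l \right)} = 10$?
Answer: $-204$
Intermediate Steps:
$I = 4$ ($I = \left(-2\right)^{2} = 4$)
$\left(\left(f{\left(I \right)} - 140\right) - 83\right) + B{\left(11 \right)} = \left(\left(9 - 140\right) - 83\right) + 10 = \left(-131 - 83\right) + 10 = -214 + 10 = -204$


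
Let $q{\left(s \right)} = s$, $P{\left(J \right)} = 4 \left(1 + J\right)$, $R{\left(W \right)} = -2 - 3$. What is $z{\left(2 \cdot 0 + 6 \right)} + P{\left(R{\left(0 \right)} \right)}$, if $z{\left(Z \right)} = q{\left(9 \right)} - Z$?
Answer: $-13$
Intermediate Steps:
$R{\left(W \right)} = -5$
$P{\left(J \right)} = 4 + 4 J$
$z{\left(Z \right)} = 9 - Z$
$z{\left(2 \cdot 0 + 6 \right)} + P{\left(R{\left(0 \right)} \right)} = \left(9 - \left(2 \cdot 0 + 6\right)\right) + \left(4 + 4 \left(-5\right)\right) = \left(9 - \left(0 + 6\right)\right) + \left(4 - 20\right) = \left(9 - 6\right) - 16 = 3 - 16 = -13$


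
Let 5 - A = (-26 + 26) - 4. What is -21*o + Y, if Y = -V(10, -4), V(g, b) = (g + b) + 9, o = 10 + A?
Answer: -414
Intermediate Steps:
A = 9 (A = 5 - ((-26 + 26) - 4) = 5 - (0 - 4) = 5 - 1*(-4) = 5 + 4 = 9)
o = 19 (o = 10 + 9 = 19)
V(g, b) = 9 + b + g (V(g, b) = (b + g) + 9 = 9 + b + g)
Y = -15 (Y = -(9 - 4 + 10) = -1*15 = -15)
-21*o + Y = -21*19 - 15 = -399 - 15 = -414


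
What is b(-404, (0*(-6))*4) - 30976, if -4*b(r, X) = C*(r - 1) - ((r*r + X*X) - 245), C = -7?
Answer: 9058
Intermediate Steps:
b(r, X) = -63 + X**2/4 + r**2/4 + 7*r/4 (b(r, X) = -(-7*(r - 1) - ((r*r + X*X) - 245))/4 = -(-7*(-1 + r) - ((r**2 + X**2) - 245))/4 = -((7 - 7*r) - ((X**2 + r**2) - 245))/4 = -((7 - 7*r) - (-245 + X**2 + r**2))/4 = -((7 - 7*r) + (245 - X**2 - r**2))/4 = -(252 - X**2 - r**2 - 7*r)/4 = -63 + X**2/4 + r**2/4 + 7*r/4)
b(-404, (0*(-6))*4) - 30976 = (-63 + ((0*(-6))*4)**2/4 + (1/4)*(-404)**2 + (7/4)*(-404)) - 30976 = (-63 + (0*4)**2/4 + (1/4)*163216 - 707) - 30976 = (-63 + (1/4)*0**2 + 40804 - 707) - 30976 = (-63 + (1/4)*0 + 40804 - 707) - 30976 = (-63 + 0 + 40804 - 707) - 30976 = 40034 - 30976 = 9058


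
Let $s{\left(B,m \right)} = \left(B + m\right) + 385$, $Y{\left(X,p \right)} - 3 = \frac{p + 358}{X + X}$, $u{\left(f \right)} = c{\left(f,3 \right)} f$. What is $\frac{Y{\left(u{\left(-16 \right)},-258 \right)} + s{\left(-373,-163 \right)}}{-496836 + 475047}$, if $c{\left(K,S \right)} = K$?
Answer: $\frac{18919}{2788992} \approx 0.0067835$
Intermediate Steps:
$u{\left(f \right)} = f^{2}$ ($u{\left(f \right)} = f f = f^{2}$)
$Y{\left(X,p \right)} = 3 + \frac{358 + p}{2 X}$ ($Y{\left(X,p \right)} = 3 + \frac{p + 358}{X + X} = 3 + \frac{358 + p}{2 X}$)
$s{\left(B,m \right)} = 385 + B + m$
$\frac{Y{\left(u{\left(-16 \right)},-258 \right)} + s{\left(-373,-163 \right)}}{-496836 + 475047} = \frac{\frac{358 - 258 + 6 \left(-16\right)^{2}}{2 \left(-16\right)^{2}} - 151}{-496836 + 475047} = \frac{\frac{358 - 258 + 6 \cdot 256}{2 \cdot 256} - 151}{-21789} = \left(\frac{1}{2} \cdot \frac{1}{256} \left(358 - 258 + 1536\right) - 151\right) \left(- \frac{1}{21789}\right) = \left(\frac{1}{2} \cdot \frac{1}{256} \cdot 1636 - 151\right) \left(- \frac{1}{21789}\right) = \left(\frac{409}{128} - 151\right) \left(- \frac{1}{21789}\right) = \left(- \frac{18919}{128}\right) \left(- \frac{1}{21789}\right) = \frac{18919}{2788992}$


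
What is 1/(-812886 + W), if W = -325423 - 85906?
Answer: -1/1224215 ≈ -8.1685e-7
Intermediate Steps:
W = -411329
1/(-812886 + W) = 1/(-812886 - 411329) = 1/(-1224215) = -1/1224215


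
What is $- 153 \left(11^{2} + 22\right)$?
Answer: $-21879$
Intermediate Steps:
$- 153 \left(11^{2} + 22\right) = - 153 \left(121 + 22\right) = \left(-153\right) 143 = -21879$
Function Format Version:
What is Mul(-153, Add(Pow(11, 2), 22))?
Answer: -21879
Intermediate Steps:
Mul(-153, Add(Pow(11, 2), 22)) = Mul(-153, Add(121, 22)) = Mul(-153, 143) = -21879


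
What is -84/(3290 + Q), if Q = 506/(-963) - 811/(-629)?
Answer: -50881068/1993304549 ≈ -0.025526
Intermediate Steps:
Q = 462719/605727 (Q = 506*(-1/963) - 811*(-1/629) = -506/963 + 811/629 = 462719/605727 ≈ 0.76391)
-84/(3290 + Q) = -84/(3290 + 462719/605727) = -84/(1993304549/605727) = (605727/1993304549)*(-84) = -50881068/1993304549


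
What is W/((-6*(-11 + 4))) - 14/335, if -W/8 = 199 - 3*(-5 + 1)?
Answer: -283034/7035 ≈ -40.232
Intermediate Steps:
W = -1688 (W = -8*(199 - 3*(-5 + 1)) = -8*(199 - 3*(-4)) = -8*(199 - 1*(-12)) = -8*(199 + 12) = -8*211 = -1688)
W/((-6*(-11 + 4))) - 14/335 = -1688*(-1/(6*(-11 + 4))) - 14/335 = -1688/((-6*(-7))) - 14*1/335 = -1688/42 - 14/335 = -1688*1/42 - 14/335 = -844/21 - 14/335 = -283034/7035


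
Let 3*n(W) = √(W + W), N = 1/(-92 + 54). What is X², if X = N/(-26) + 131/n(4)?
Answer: 18845558083/976144 + 393*√2/1976 ≈ 19306.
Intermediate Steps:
N = -1/38 (N = 1/(-38) = -1/38 ≈ -0.026316)
n(W) = √2*√W/3 (n(W) = √(W + W)/3 = √(2*W)/3 = (√2*√W)/3 = √2*√W/3)
X = 1/988 + 393*√2/4 (X = -1/38/(-26) + 131/((√2*√4/3)) = -1/38*(-1/26) + 131/(((⅓)*√2*2)) = 1/988 + 131/((2*√2/3)) = 1/988 + 131*(3*√2/4) = 1/988 + 393*√2/4 ≈ 138.95)
X² = (1/988 + 393*√2/4)²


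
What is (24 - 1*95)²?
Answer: 5041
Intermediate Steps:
(24 - 1*95)² = (24 - 95)² = (-71)² = 5041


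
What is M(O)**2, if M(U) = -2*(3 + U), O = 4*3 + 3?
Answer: 1296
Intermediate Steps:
O = 15 (O = 12 + 3 = 15)
M(U) = -6 - 2*U
M(O)**2 = (-6 - 2*15)**2 = (-6 - 30)**2 = (-36)**2 = 1296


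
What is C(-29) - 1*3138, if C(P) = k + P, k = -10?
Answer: -3177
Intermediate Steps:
C(P) = -10 + P
C(-29) - 1*3138 = (-10 - 29) - 1*3138 = -39 - 3138 = -3177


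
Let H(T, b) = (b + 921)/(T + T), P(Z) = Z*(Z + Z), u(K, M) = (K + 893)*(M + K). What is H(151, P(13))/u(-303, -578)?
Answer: -1259/156976580 ≈ -8.0203e-6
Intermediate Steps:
u(K, M) = (893 + K)*(K + M)
P(Z) = 2*Z² (P(Z) = Z*(2*Z) = 2*Z²)
H(T, b) = (921 + b)/(2*T) (H(T, b) = (921 + b)/((2*T)) = (921 + b)*(1/(2*T)) = (921 + b)/(2*T))
H(151, P(13))/u(-303, -578) = ((½)*(921 + 2*13²)/151)/((-303)² + 893*(-303) + 893*(-578) - 303*(-578)) = ((½)*(1/151)*(921 + 2*169))/(91809 - 270579 - 516154 + 175134) = ((½)*(1/151)*(921 + 338))/(-519790) = ((½)*(1/151)*1259)*(-1/519790) = (1259/302)*(-1/519790) = -1259/156976580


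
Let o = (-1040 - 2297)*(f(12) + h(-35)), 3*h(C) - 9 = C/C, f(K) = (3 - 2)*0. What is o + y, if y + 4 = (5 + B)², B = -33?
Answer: -31030/3 ≈ -10343.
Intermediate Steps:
f(K) = 0 (f(K) = 1*0 = 0)
h(C) = 10/3 (h(C) = 3 + (C/C)/3 = 3 + (⅓)*1 = 3 + ⅓ = 10/3)
y = 780 (y = -4 + (5 - 33)² = -4 + (-28)² = -4 + 784 = 780)
o = -33370/3 (o = (-1040 - 2297)*(0 + 10/3) = -3337*10/3 = -33370/3 ≈ -11123.)
o + y = -33370/3 + 780 = -31030/3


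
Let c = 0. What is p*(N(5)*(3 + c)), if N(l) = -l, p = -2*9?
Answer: 270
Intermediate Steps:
p = -18
p*(N(5)*(3 + c)) = -18*(-1*5)*(3 + 0) = -(-90)*3 = -18*(-15) = 270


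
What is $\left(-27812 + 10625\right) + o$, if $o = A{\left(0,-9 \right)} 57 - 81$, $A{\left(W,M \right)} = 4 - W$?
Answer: $-17040$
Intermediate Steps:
$o = 147$ ($o = \left(4 - 0\right) 57 - 81 = \left(4 + 0\right) 57 - 81 = 4 \cdot 57 - 81 = 228 - 81 = 147$)
$\left(-27812 + 10625\right) + o = \left(-27812 + 10625\right) + 147 = -17187 + 147 = -17040$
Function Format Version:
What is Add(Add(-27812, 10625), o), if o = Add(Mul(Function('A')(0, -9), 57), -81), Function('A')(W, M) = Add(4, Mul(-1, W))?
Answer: -17040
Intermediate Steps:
o = 147 (o = Add(Mul(Add(4, Mul(-1, 0)), 57), -81) = Add(Mul(Add(4, 0), 57), -81) = Add(Mul(4, 57), -81) = Add(228, -81) = 147)
Add(Add(-27812, 10625), o) = Add(Add(-27812, 10625), 147) = Add(-17187, 147) = -17040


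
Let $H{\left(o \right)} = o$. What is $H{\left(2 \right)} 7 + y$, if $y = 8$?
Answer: $22$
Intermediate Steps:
$H{\left(2 \right)} 7 + y = 2 \cdot 7 + 8 = 14 + 8 = 22$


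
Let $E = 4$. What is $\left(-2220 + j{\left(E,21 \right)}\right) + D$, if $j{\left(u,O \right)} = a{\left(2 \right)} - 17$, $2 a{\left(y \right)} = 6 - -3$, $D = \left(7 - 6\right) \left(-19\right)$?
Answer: $- \frac{4503}{2} \approx -2251.5$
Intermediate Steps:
$D = -19$ ($D = 1 \left(-19\right) = -19$)
$a{\left(y \right)} = \frac{9}{2}$ ($a{\left(y \right)} = \frac{6 - -3}{2} = \frac{6 + 3}{2} = \frac{1}{2} \cdot 9 = \frac{9}{2}$)
$j{\left(u,O \right)} = - \frac{25}{2}$ ($j{\left(u,O \right)} = \frac{9}{2} - 17 = - \frac{25}{2}$)
$\left(-2220 + j{\left(E,21 \right)}\right) + D = \left(-2220 - \frac{25}{2}\right) - 19 = - \frac{4465}{2} - 19 = - \frac{4503}{2}$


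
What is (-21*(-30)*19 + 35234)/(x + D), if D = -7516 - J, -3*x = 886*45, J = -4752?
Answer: -23602/8027 ≈ -2.9403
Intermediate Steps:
x = -13290 (x = -886*45/3 = -⅓*39870 = -13290)
D = -2764 (D = -7516 - 1*(-4752) = -7516 + 4752 = -2764)
(-21*(-30)*19 + 35234)/(x + D) = (-21*(-30)*19 + 35234)/(-13290 - 2764) = (630*19 + 35234)/(-16054) = (11970 + 35234)*(-1/16054) = 47204*(-1/16054) = -23602/8027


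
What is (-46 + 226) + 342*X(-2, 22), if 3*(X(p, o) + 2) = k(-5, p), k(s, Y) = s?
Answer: -1074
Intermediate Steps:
X(p, o) = -11/3 (X(p, o) = -2 + (⅓)*(-5) = -2 - 5/3 = -11/3)
(-46 + 226) + 342*X(-2, 22) = (-46 + 226) + 342*(-11/3) = 180 - 1254 = -1074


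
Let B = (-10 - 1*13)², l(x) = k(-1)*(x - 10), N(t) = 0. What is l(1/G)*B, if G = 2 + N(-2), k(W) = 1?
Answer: -10051/2 ≈ -5025.5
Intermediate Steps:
G = 2 (G = 2 + 0 = 2)
l(x) = -10 + x (l(x) = 1*(x - 10) = 1*(-10 + x) = -10 + x)
B = 529 (B = (-10 - 13)² = (-23)² = 529)
l(1/G)*B = (-10 + 1/2)*529 = (-10 + ½)*529 = -19/2*529 = -10051/2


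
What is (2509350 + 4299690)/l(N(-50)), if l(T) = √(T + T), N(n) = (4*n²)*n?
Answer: -170226*I/25 ≈ -6809.0*I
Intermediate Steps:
N(n) = 4*n³
l(T) = √2*√T (l(T) = √(2*T) = √2*√T)
(2509350 + 4299690)/l(N(-50)) = (2509350 + 4299690)/((√2*√(4*(-50)³))) = 6809040/((√2*√(4*(-125000)))) = 6809040/((√2*√(-500000))) = 6809040/((√2*(500*I*√2))) = 6809040/((1000*I)) = 6809040*(-I/1000) = -170226*I/25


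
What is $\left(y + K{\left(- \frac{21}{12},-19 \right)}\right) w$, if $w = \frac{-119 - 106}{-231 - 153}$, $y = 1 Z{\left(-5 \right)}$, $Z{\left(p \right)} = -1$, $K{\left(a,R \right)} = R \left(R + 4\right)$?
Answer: $\frac{5325}{32} \approx 166.41$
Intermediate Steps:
$K{\left(a,R \right)} = R \left(4 + R\right)$
$y = -1$ ($y = 1 \left(-1\right) = -1$)
$w = \frac{75}{128}$ ($w = - \frac{225}{-384} = \left(-225\right) \left(- \frac{1}{384}\right) = \frac{75}{128} \approx 0.58594$)
$\left(y + K{\left(- \frac{21}{12},-19 \right)}\right) w = \left(-1 - 19 \left(4 - 19\right)\right) \frac{75}{128} = \left(-1 - -285\right) \frac{75}{128} = \left(-1 + 285\right) \frac{75}{128} = 284 \cdot \frac{75}{128} = \frac{5325}{32}$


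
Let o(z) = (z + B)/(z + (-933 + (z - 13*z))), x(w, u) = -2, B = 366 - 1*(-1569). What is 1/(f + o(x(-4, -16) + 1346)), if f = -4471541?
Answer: -5239/23426404392 ≈ -2.2364e-7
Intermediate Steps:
B = 1935 (B = 366 + 1569 = 1935)
o(z) = (1935 + z)/(-933 - 11*z) (o(z) = (z + 1935)/(z + (-933 + (z - 13*z))) = (1935 + z)/(z + (-933 - 12*z)) = (1935 + z)/(-933 - 11*z))
1/(f + o(x(-4, -16) + 1346)) = 1/(-4471541 + (-1935 - (-2 + 1346))/(933 + 11*(-2 + 1346))) = 1/(-4471541 + (-1935 - 1*1344)/(933 + 11*1344)) = 1/(-4471541 + (-1935 - 1344)/(933 + 14784)) = 1/(-4471541 - 3279/15717) = 1/(-4471541 + (1/15717)*(-3279)) = 1/(-4471541 - 1093/5239) = 1/(-23426404392/5239) = -5239/23426404392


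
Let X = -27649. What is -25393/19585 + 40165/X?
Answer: -1488722582/541505665 ≈ -2.7492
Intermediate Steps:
-25393/19585 + 40165/X = -25393/19585 + 40165/(-27649) = -25393*1/19585 + 40165*(-1/27649) = -25393/19585 - 40165/27649 = -1488722582/541505665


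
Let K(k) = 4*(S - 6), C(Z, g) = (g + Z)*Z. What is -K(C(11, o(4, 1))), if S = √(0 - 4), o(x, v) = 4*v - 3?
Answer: 24 - 8*I ≈ 24.0 - 8.0*I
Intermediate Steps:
o(x, v) = -3 + 4*v
S = 2*I (S = √(-4) = 2*I ≈ 2.0*I)
C(Z, g) = Z*(Z + g) (C(Z, g) = (Z + g)*Z = Z*(Z + g))
K(k) = -24 + 8*I (K(k) = 4*(2*I - 6) = 4*(-6 + 2*I) = -24 + 8*I)
-K(C(11, o(4, 1))) = -(-24 + 8*I) = 24 - 8*I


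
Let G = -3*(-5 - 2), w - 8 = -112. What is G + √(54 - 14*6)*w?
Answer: 21 - 104*I*√30 ≈ 21.0 - 569.63*I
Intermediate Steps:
w = -104 (w = 8 - 112 = -104)
G = 21 (G = -3*(-7) = 21)
G + √(54 - 14*6)*w = 21 + √(54 - 14*6)*(-104) = 21 + √(54 - 84)*(-104) = 21 + √(-30)*(-104) = 21 + (I*√30)*(-104) = 21 - 104*I*√30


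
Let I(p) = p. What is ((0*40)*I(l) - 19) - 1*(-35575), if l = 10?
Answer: 35556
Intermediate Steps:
((0*40)*I(l) - 19) - 1*(-35575) = ((0*40)*10 - 19) - 1*(-35575) = (0*10 - 19) + 35575 = (0 - 19) + 35575 = -19 + 35575 = 35556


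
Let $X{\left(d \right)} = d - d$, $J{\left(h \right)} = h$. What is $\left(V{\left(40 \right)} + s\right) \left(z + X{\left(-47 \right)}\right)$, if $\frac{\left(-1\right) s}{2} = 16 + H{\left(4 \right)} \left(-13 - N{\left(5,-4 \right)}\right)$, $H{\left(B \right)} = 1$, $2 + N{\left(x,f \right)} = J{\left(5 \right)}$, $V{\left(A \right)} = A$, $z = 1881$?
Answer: $75240$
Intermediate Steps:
$N{\left(x,f \right)} = 3$ ($N{\left(x,f \right)} = -2 + 5 = 3$)
$X{\left(d \right)} = 0$
$s = 0$ ($s = - 2 \left(16 + 1 \left(-13 - 3\right)\right) = - 2 \left(16 + 1 \left(-16\right)\right) = - 2 \left(16 - 16\right) = \left(-2\right) 0 = 0$)
$\left(V{\left(40 \right)} + s\right) \left(z + X{\left(-47 \right)}\right) = \left(40 + 0\right) \left(1881 + 0\right) = 40 \cdot 1881 = 75240$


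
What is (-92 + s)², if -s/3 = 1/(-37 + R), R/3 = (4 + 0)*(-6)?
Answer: 100500625/11881 ≈ 8458.9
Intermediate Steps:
R = -72 (R = 3*((4 + 0)*(-6)) = 3*(4*(-6)) = 3*(-24) = -72)
s = 3/109 (s = -3/(-37 - 72) = -3/(-109) = -3*(-1/109) = 3/109 ≈ 0.027523)
(-92 + s)² = (-92 + 3/109)² = (-10025/109)² = 100500625/11881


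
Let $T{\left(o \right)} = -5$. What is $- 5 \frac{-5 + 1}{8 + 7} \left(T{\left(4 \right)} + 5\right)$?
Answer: $0$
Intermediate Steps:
$- 5 \frac{-5 + 1}{8 + 7} \left(T{\left(4 \right)} + 5\right) = - 5 \frac{-5 + 1}{8 + 7} \left(-5 + 5\right) = - 5 \left(- \frac{4}{15}\right) 0 = - 5 \left(\left(-4\right) \frac{1}{15}\right) 0 = \left(-5\right) \left(- \frac{4}{15}\right) 0 = \frac{4}{3} \cdot 0 = 0$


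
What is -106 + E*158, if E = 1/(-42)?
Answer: -2305/21 ≈ -109.76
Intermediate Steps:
E = -1/42 ≈ -0.023810
-106 + E*158 = -106 - 1/42*158 = -106 - 79/21 = -2305/21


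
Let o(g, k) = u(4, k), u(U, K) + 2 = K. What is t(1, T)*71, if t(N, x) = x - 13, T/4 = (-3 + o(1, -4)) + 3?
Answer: -2627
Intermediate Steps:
u(U, K) = -2 + K
o(g, k) = -2 + k
T = -24 (T = 4*((-3 + (-2 - 4)) + 3) = 4*((-3 - 6) + 3) = 4*(-9 + 3) = 4*(-6) = -24)
t(N, x) = -13 + x
t(1, T)*71 = (-13 - 24)*71 = -37*71 = -2627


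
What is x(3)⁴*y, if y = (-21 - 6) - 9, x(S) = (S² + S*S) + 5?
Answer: -10074276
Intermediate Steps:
x(S) = 5 + 2*S² (x(S) = (S² + S²) + 5 = 2*S² + 5 = 5 + 2*S²)
y = -36 (y = -27 - 9 = -36)
x(3)⁴*y = (5 + 2*3²)⁴*(-36) = (5 + 2*9)⁴*(-36) = (5 + 18)⁴*(-36) = 23⁴*(-36) = 279841*(-36) = -10074276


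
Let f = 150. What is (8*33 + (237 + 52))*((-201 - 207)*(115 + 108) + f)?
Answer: -50231202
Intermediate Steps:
(8*33 + (237 + 52))*((-201 - 207)*(115 + 108) + f) = (8*33 + (237 + 52))*((-201 - 207)*(115 + 108) + 150) = (264 + 289)*(-408*223 + 150) = 553*(-90984 + 150) = 553*(-90834) = -50231202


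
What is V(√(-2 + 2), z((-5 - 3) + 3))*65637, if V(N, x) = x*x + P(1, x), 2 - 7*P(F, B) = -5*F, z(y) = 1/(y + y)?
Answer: 6629337/100 ≈ 66293.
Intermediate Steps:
z(y) = 1/(2*y)
P(F, B) = 2/7 + 5*F/7 (P(F, B) = 2/7 - (-5)*F/7 = 2/7 + 5*F/7)
V(N, x) = 1 + x² (V(N, x) = x*x + (2/7 + (5/7)*1) = x² + (2/7 + 5/7) = x² + 1 = 1 + x²)
V(√(-2 + 2), z((-5 - 3) + 3))*65637 = (1 + (1/(2*((-5 - 3) + 3)))²)*65637 = (1 + (1/(2*(-8 + 3)))²)*65637 = (1 + ((½)/(-5))²)*65637 = (1 + ((½)*(-⅕))²)*65637 = (1 + (-⅒)²)*65637 = (1 + 1/100)*65637 = (101/100)*65637 = 6629337/100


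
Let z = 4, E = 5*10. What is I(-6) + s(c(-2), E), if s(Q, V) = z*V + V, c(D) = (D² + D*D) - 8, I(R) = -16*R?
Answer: 346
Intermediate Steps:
E = 50
c(D) = -8 + 2*D² (c(D) = (D² + D²) - 8 = 2*D² - 8 = -8 + 2*D²)
s(Q, V) = 5*V (s(Q, V) = 4*V + V = 5*V)
I(-6) + s(c(-2), E) = -16*(-6) + 5*50 = 96 + 250 = 346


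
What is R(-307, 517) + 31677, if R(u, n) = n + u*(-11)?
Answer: 35571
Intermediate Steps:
R(u, n) = n - 11*u
R(-307, 517) + 31677 = (517 - 11*(-307)) + 31677 = (517 + 3377) + 31677 = 3894 + 31677 = 35571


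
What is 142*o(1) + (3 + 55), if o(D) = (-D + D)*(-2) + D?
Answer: 200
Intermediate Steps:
o(D) = D (o(D) = 0*(-2) + D = 0 + D = D)
142*o(1) + (3 + 55) = 142*1 + (3 + 55) = 142 + 58 = 200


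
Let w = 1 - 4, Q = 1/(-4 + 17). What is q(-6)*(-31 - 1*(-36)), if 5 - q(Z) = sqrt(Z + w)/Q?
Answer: 25 - 195*I ≈ 25.0 - 195.0*I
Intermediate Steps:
Q = 1/13 ≈ 0.076923
w = -3
q(Z) = 5 - 13*sqrt(-3 + Z) (q(Z) = 5 - sqrt(Z - 3)/1/13 = 5 - sqrt(-3 + Z)*13 = 5 - 13*sqrt(-3 + Z))
q(-6)*(-31 - 1*(-36)) = (5 - 13*sqrt(-3 - 6))*(-31 - 1*(-36)) = (5 - 39*I)*(-31 + 36) = (5 - 39*I)*5 = 25 - 195*I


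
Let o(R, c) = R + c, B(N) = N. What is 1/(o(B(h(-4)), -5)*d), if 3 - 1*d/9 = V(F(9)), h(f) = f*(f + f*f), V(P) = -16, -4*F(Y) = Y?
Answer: -1/9063 ≈ -0.00011034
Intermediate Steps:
F(Y) = -Y/4
h(f) = f*(f + f²)
d = 171 (d = 27 - 9*(-16) = 27 + 144 = 171)
1/(o(B(h(-4)), -5)*d) = 1/(((-4)²*(1 - 4) - 5)*171) = 1/((16*(-3) - 5)*171) = 1/((-48 - 5)*171) = 1/(-53*171) = 1/(-9063) = -1/9063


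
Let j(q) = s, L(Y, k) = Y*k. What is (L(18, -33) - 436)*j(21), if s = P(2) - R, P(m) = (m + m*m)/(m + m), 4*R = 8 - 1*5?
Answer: -1545/2 ≈ -772.50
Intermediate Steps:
R = ¾ (R = (8 - 1*5)/4 = (8 - 5)/4 = (¼)*3 = ¾ ≈ 0.75000)
P(m) = (m + m²)/(2*m) (P(m) = (m + m²)/((2*m)) = (m + m²)*(1/(2*m)) = (m + m²)/(2*m))
s = ¾ (s = (½ + (½)*2) - 1*¾ = (½ + 1) - ¾ = 3/2 - ¾ = ¾ ≈ 0.75000)
j(q) = ¾
(L(18, -33) - 436)*j(21) = (18*(-33) - 436)*(¾) = (-594 - 436)*(¾) = -1030*¾ = -1545/2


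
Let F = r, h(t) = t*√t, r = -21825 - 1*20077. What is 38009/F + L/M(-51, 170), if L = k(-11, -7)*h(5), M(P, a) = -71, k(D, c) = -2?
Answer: -38009/41902 + 10*√5/71 ≈ -0.59215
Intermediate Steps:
r = -41902 (r = -21825 - 20077 = -41902)
h(t) = t^(3/2)
L = -10*√5 ≈ -22.361
F = -41902
38009/F + L/M(-51, 170) = 38009/(-41902) - 10*√5/(-71) = 38009*(-1/41902) - 10*√5*(-1/71) = -38009/41902 + 10*√5/71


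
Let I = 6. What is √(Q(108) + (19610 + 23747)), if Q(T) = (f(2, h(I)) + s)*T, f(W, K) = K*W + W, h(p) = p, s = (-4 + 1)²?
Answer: √45841 ≈ 214.10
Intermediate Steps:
s = 9 (s = (-3)² = 9)
f(W, K) = W + K*W
Q(T) = 23*T (Q(T) = (2*(1 + 6) + 9)*T = (2*7 + 9)*T = (14 + 9)*T = 23*T)
√(Q(108) + (19610 + 23747)) = √(23*108 + (19610 + 23747)) = √(2484 + 43357) = √45841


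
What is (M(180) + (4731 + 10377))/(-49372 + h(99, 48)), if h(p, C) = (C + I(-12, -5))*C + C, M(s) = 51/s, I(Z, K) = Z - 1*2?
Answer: -906497/2861520 ≈ -0.31679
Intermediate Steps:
I(Z, K) = -2 + Z (I(Z, K) = Z - 2 = -2 + Z)
h(p, C) = C + C*(-14 + C) (h(p, C) = (C + (-2 - 12))*C + C = (C - 14)*C + C = (-14 + C)*C + C = C*(-14 + C) + C = C + C*(-14 + C))
(M(180) + (4731 + 10377))/(-49372 + h(99, 48)) = (51/180 + (4731 + 10377))/(-49372 + 48*(-13 + 48)) = (51*(1/180) + 15108)/(-49372 + 48*35) = (17/60 + 15108)/(-49372 + 1680) = (906497/60)/(-47692) = (906497/60)*(-1/47692) = -906497/2861520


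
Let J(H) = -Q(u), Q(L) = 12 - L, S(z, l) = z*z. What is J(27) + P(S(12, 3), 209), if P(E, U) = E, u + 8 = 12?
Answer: 136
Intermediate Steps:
u = 4 (u = -8 + 12 = 4)
S(z, l) = z²
J(H) = -8 (J(H) = -(12 - 1*4) = -(12 - 4) = -1*8 = -8)
J(27) + P(S(12, 3), 209) = -8 + 12² = -8 + 144 = 136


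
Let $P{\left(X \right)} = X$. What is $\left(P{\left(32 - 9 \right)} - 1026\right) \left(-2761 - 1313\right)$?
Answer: $4086222$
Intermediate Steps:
$\left(P{\left(32 - 9 \right)} - 1026\right) \left(-2761 - 1313\right) = \left(\left(32 - 9\right) - 1026\right) \left(-2761 - 1313\right) = \left(\left(32 - 9\right) - 1026\right) \left(-4074\right) = \left(23 - 1026\right) \left(-4074\right) = \left(-1003\right) \left(-4074\right) = 4086222$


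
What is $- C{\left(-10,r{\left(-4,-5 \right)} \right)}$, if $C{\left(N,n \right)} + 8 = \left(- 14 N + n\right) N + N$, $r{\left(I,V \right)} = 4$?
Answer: $1458$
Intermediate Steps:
$C{\left(N,n \right)} = -8 + N + N \left(n - 14 N\right)$ ($C{\left(N,n \right)} = -8 + \left(\left(- 14 N + n\right) N + N\right) = -8 + \left(\left(n - 14 N\right) N + N\right) = -8 + \left(N \left(n - 14 N\right) + N\right) = -8 + \left(N + N \left(n - 14 N\right)\right) = -8 + N + N \left(n - 14 N\right)$)
$- C{\left(-10,r{\left(-4,-5 \right)} \right)} = - (-8 - 10 - 14 \left(-10\right)^{2} - 40) = - (-8 - 10 - 1400 - 40) = \left(-1\right) \left(-1458\right) = 1458$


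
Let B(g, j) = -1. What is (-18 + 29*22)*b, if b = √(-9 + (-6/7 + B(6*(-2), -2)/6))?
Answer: 310*I*√17682/21 ≈ 1962.9*I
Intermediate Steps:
b = I*√17682/42 (b = √(-9 + (-6/7 - 1/6)) = √(-9 + (-6*⅐ - 1*⅙)) = √(-9 + (-6/7 - ⅙)) = √(-9 - 43/42) = √(-421/42) = I*√17682/42 ≈ 3.166*I)
(-18 + 29*22)*b = (-18 + 29*22)*(I*√17682/42) = (-18 + 638)*(I*√17682/42) = 620*(I*√17682/42) = 310*I*√17682/21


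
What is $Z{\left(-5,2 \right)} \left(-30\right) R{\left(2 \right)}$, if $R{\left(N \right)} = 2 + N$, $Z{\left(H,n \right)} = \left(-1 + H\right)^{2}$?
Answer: $-4320$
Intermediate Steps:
$Z{\left(-5,2 \right)} \left(-30\right) R{\left(2 \right)} = \left(-1 - 5\right)^{2} \left(-30\right) \left(2 + 2\right) = \left(-6\right)^{2} \left(-30\right) 4 = 36 \left(-30\right) 4 = \left(-1080\right) 4 = -4320$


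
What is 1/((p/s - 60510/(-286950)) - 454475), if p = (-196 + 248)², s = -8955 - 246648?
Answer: -2444842695/1111119394122634 ≈ -2.2003e-6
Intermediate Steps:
s = -255603
p = 2704 (p = 52² = 2704)
1/((p/s - 60510/(-286950)) - 454475) = 1/((2704/(-255603) - 60510/(-286950)) - 454475) = 1/((2704*(-1/255603) - 60510*(-1/286950)) - 454475) = 1/((-2704/255603 + 2017/9565) - 454475) = 1/(489687491/2444842695 - 454475) = 1/(-1111119394122634/2444842695) = -2444842695/1111119394122634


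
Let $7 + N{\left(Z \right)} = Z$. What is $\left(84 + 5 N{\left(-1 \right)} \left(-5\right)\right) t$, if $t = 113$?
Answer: $32092$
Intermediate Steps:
$N{\left(Z \right)} = -7 + Z$
$\left(84 + 5 N{\left(-1 \right)} \left(-5\right)\right) t = \left(84 + 5 \left(-7 - 1\right) \left(-5\right)\right) 113 = \left(84 + 5 \left(-8\right) \left(-5\right)\right) 113 = \left(84 - -200\right) 113 = \left(84 + 200\right) 113 = 284 \cdot 113 = 32092$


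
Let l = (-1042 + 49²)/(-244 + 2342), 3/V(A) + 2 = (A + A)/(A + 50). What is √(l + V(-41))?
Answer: 3*√4618747/10490 ≈ 0.61462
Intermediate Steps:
V(A) = 3/(-2 + 2*A/(50 + A)) (V(A) = 3/(-2 + (A + A)/(A + 50)) = 3/(-2 + (2*A)/(50 + A)) = 3/(-2 + 2*A/(50 + A)))
l = 1359/2098 (l = (-1042 + 2401)/2098 = 1359*(1/2098) = 1359/2098 ≈ 0.64776)
√(l + V(-41)) = √(1359/2098 + (-3/2 - 3/100*(-41))) = √(1359/2098 + (-3/2 + 123/100)) = √(1359/2098 - 27/100) = √(39627/104900) = 3*√4618747/10490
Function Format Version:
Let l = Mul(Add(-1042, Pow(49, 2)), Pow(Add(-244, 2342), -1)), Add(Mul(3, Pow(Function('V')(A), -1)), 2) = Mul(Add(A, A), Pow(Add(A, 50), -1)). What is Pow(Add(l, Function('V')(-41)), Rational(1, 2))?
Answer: Mul(Rational(3, 10490), Pow(4618747, Rational(1, 2))) ≈ 0.61462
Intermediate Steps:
Function('V')(A) = Mul(3, Pow(Add(-2, Mul(2, A, Pow(Add(50, A), -1))), -1)) (Function('V')(A) = Mul(3, Pow(Add(-2, Mul(Add(A, A), Pow(Add(A, 50), -1))), -1)) = Mul(3, Pow(Add(-2, Mul(Mul(2, A), Pow(Add(50, A), -1))), -1)) = Mul(3, Pow(Add(-2, Mul(2, A, Pow(Add(50, A), -1))), -1)))
l = Rational(1359, 2098) (l = Mul(Add(-1042, 2401), Pow(2098, -1)) = Mul(1359, Rational(1, 2098)) = Rational(1359, 2098) ≈ 0.64776)
Pow(Add(l, Function('V')(-41)), Rational(1, 2)) = Pow(Add(Rational(1359, 2098), Add(Rational(-3, 2), Mul(Rational(-3, 100), -41))), Rational(1, 2)) = Pow(Add(Rational(1359, 2098), Add(Rational(-3, 2), Rational(123, 100))), Rational(1, 2)) = Pow(Add(Rational(1359, 2098), Rational(-27, 100)), Rational(1, 2)) = Pow(Rational(39627, 104900), Rational(1, 2)) = Mul(Rational(3, 10490), Pow(4618747, Rational(1, 2)))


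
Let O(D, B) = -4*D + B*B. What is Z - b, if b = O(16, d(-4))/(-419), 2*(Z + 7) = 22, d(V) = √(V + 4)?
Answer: 1612/419 ≈ 3.8473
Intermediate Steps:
d(V) = √(4 + V)
Z = 4 (Z = -7 + (½)*22 = -7 + 11 = 4)
O(D, B) = B² - 4*D (O(D, B) = -4*D + B² = B² - 4*D)
b = 64/419 (b = ((√(4 - 4))² - 4*16)/(-419) = ((√0)² - 64)*(-1/419) = (0² - 64)*(-1/419) = (0 - 64)*(-1/419) = -64*(-1/419) = 64/419 ≈ 0.15274)
Z - b = 4 - 1*64/419 = 4 - 64/419 = 1612/419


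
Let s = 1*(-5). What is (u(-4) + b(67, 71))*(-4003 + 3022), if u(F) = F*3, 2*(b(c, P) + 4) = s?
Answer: 36297/2 ≈ 18149.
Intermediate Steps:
s = -5
b(c, P) = -13/2 (b(c, P) = -4 + (1/2)*(-5) = -4 - 5/2 = -13/2)
u(F) = 3*F
(u(-4) + b(67, 71))*(-4003 + 3022) = (3*(-4) - 13/2)*(-4003 + 3022) = (-12 - 13/2)*(-981) = -37/2*(-981) = 36297/2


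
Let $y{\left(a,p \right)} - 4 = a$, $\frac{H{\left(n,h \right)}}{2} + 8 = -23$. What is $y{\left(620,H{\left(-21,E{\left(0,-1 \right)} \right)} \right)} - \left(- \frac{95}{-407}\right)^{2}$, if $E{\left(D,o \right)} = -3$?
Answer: $\frac{103355951}{165649} \approx 623.95$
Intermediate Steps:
$H{\left(n,h \right)} = -62$ ($H{\left(n,h \right)} = -16 + 2 \left(-23\right) = -16 - 46 = -62$)
$y{\left(a,p \right)} = 4 + a$
$y{\left(620,H{\left(-21,E{\left(0,-1 \right)} \right)} \right)} - \left(- \frac{95}{-407}\right)^{2} = \left(4 + 620\right) - \left(- \frac{95}{-407}\right)^{2} = 624 - \left(\left(-95\right) \left(- \frac{1}{407}\right)\right)^{2} = 624 - \left(\frac{95}{407}\right)^{2} = 624 - \frac{9025}{165649} = \frac{103355951}{165649}$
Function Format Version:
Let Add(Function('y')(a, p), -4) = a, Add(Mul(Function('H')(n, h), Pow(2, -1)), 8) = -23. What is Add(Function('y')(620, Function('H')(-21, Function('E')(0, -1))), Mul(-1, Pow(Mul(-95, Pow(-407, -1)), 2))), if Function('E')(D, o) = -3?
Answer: Rational(103355951, 165649) ≈ 623.95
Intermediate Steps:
Function('H')(n, h) = -62 (Function('H')(n, h) = Add(-16, Mul(2, -23)) = Add(-16, -46) = -62)
Function('y')(a, p) = Add(4, a)
Add(Function('y')(620, Function('H')(-21, Function('E')(0, -1))), Mul(-1, Pow(Mul(-95, Pow(-407, -1)), 2))) = Add(Add(4, 620), Mul(-1, Pow(Mul(-95, Pow(-407, -1)), 2))) = Add(624, Mul(-1, Pow(Mul(-95, Rational(-1, 407)), 2))) = Add(624, Mul(-1, Pow(Rational(95, 407), 2))) = Add(624, Mul(-1, Rational(9025, 165649))) = Add(624, Rational(-9025, 165649)) = Rational(103355951, 165649)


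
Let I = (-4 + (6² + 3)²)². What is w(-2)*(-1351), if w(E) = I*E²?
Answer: -12436165756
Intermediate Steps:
I = 2301289 (I = (-4 + (36 + 3)²)² = (-4 + 39²)² = (-4 + 1521)² = 1517² = 2301289)
w(E) = 2301289*E²
w(-2)*(-1351) = (2301289*(-2)²)*(-1351) = (2301289*4)*(-1351) = 9205156*(-1351) = -12436165756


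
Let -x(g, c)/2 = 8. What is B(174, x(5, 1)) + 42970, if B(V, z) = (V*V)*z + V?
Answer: -441272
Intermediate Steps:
x(g, c) = -16 (x(g, c) = -2*8 = -16)
B(V, z) = V + z*V**2 (B(V, z) = V**2*z + V = z*V**2 + V = V + z*V**2)
B(174, x(5, 1)) + 42970 = 174*(1 + 174*(-16)) + 42970 = 174*(1 - 2784) + 42970 = 174*(-2783) + 42970 = -484242 + 42970 = -441272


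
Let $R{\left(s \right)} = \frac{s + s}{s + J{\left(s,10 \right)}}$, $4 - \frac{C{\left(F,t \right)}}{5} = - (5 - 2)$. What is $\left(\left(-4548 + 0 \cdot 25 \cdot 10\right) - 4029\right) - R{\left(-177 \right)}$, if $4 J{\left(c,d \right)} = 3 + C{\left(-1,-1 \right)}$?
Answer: $- \frac{2874003}{335} \approx -8579.1$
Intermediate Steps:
$C{\left(F,t \right)} = 35$ ($C{\left(F,t \right)} = 20 - 5 \left(- (5 - 2)\right) = 20 - 5 \left(\left(-1\right) 3\right) = 20 - -15 = 20 + 15 = 35$)
$J{\left(c,d \right)} = \frac{19}{2}$ ($J{\left(c,d \right)} = \frac{3 + 35}{4} = \frac{1}{4} \cdot 38 = \frac{19}{2}$)
$R{\left(s \right)} = \frac{2 s}{\frac{19}{2} + s}$ ($R{\left(s \right)} = \frac{s + s}{s + \frac{19}{2}} = \frac{2 s}{\frac{19}{2} + s}$)
$\left(\left(-4548 + 0 \cdot 25 \cdot 10\right) - 4029\right) - R{\left(-177 \right)} = \left(\left(-4548 + 0 \cdot 25 \cdot 10\right) - 4029\right) - 4 \left(-177\right) \frac{1}{19 + 2 \left(-177\right)} = \left(\left(-4548 + 0 \cdot 10\right) - 4029\right) - 4 \left(-177\right) \frac{1}{19 - 354} = \left(\left(-4548 + 0\right) - 4029\right) - 4 \left(-177\right) \frac{1}{-335} = \left(-4548 - 4029\right) - 4 \left(-177\right) \left(- \frac{1}{335}\right) = -8577 - \frac{708}{335} = - \frac{2874003}{335}$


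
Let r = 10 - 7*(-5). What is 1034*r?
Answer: 46530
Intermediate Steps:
r = 45 (r = 10 - 1*(-35) = 10 + 35 = 45)
1034*r = 1034*45 = 46530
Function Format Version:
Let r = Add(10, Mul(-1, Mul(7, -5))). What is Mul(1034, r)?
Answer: 46530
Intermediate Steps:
r = 45 (r = Add(10, Mul(-1, -35)) = Add(10, 35) = 45)
Mul(1034, r) = Mul(1034, 45) = 46530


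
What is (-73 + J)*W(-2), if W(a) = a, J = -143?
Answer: 432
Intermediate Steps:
(-73 + J)*W(-2) = (-73 - 143)*(-2) = -216*(-2) = 432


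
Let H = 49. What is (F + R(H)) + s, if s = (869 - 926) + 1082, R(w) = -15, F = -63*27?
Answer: -691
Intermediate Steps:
F = -1701
s = 1025 (s = -57 + 1082 = 1025)
(F + R(H)) + s = (-1701 - 15) + 1025 = -1716 + 1025 = -691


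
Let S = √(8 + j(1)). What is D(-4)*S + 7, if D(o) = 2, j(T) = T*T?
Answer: 13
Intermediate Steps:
j(T) = T²
S = 3 (S = √(8 + 1²) = √(8 + 1) = √9 = 3)
D(-4)*S + 7 = 2*3 + 7 = 6 + 7 = 13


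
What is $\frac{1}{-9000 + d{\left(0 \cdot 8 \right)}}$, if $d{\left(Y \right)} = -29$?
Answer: $- \frac{1}{9029} \approx -0.00011075$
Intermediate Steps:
$\frac{1}{-9000 + d{\left(0 \cdot 8 \right)}} = \frac{1}{-9000 - 29} = \frac{1}{-9029} = - \frac{1}{9029}$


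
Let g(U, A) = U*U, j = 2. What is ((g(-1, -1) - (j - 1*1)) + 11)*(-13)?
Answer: -143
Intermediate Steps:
g(U, A) = U**2
((g(-1, -1) - (j - 1*1)) + 11)*(-13) = (((-1)**2 - (2 - 1*1)) + 11)*(-13) = ((1 - (2 - 1)) + 11)*(-13) = ((1 - 1*1) + 11)*(-13) = ((1 - 1) + 11)*(-13) = (0 + 11)*(-13) = 11*(-13) = -143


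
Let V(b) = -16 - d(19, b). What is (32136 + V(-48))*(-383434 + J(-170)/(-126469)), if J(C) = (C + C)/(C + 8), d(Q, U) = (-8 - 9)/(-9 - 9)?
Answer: -1135442117454449314/92195901 ≈ -1.2316e+10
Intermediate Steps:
d(Q, U) = 17/18 (d(Q, U) = -17/(-18) = -17*(-1/18) = 17/18)
V(b) = -305/18 (V(b) = -16 - 1*17/18 = -16 - 17/18 = -305/18)
J(C) = 2*C/(8 + C) (J(C) = (2*C)/(8 + C) = 2*C/(8 + C))
(32136 + V(-48))*(-383434 + J(-170)/(-126469)) = (32136 - 305/18)*(-383434 + (2*(-170)/(8 - 170))/(-126469)) = 578143*(-383434 + (2*(-170)/(-162))*(-1/126469))/18 = 578143*(-383434 + (2*(-170)*(-1/162))*(-1/126469))/18 = 578143*(-383434 + (170/81)*(-1/126469))/18 = 578143*(-383434 - 170/10243989)/18 = (578143/18)*(-3927893678396/10243989) = -1135442117454449314/92195901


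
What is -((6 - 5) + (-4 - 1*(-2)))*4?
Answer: 4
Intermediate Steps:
-((6 - 5) + (-4 - 1*(-2)))*4 = -(1 + (-4 + 2))*4 = -(1 - 2)*4 = -1*(-1)*4 = 1*4 = 4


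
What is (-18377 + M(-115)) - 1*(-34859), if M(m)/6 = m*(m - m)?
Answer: 16482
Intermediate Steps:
M(m) = 0 (M(m) = 6*(m*(m - m)) = 6*(m*0) = 6*0 = 0)
(-18377 + M(-115)) - 1*(-34859) = (-18377 + 0) - 1*(-34859) = -18377 + 34859 = 16482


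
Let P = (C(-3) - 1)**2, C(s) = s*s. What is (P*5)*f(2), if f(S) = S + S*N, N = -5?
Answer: -2560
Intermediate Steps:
C(s) = s**2
f(S) = -4*S (f(S) = S + S*(-5) = S - 5*S = -4*S)
P = 64 (P = ((-3)**2 - 1)**2 = (9 - 1)**2 = 8**2 = 64)
(P*5)*f(2) = (64*5)*(-4*2) = 320*(-8) = -2560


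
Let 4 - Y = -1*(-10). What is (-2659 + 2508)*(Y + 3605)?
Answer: -543449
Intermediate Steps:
Y = -6 (Y = 4 - (-1)*(-10) = 4 - 1*10 = 4 - 10 = -6)
(-2659 + 2508)*(Y + 3605) = (-2659 + 2508)*(-6 + 3605) = -151*3599 = -543449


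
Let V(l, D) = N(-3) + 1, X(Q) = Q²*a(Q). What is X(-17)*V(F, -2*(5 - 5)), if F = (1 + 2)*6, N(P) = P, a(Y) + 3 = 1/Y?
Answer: 1768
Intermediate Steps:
a(Y) = -3 + 1/Y
X(Q) = Q²*(-3 + 1/Q)
F = 18 (F = 3*6 = 18)
V(l, D) = -2 (V(l, D) = -3 + 1 = -2)
X(-17)*V(F, -2*(5 - 5)) = -17*(1 - 3*(-17))*(-2) = -17*(1 + 51)*(-2) = -17*52*(-2) = -884*(-2) = 1768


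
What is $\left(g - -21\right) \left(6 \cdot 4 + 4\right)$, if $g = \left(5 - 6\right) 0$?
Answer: $588$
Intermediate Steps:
$g = 0$ ($g = \left(-1\right) 0 = 0$)
$\left(g - -21\right) \left(6 \cdot 4 + 4\right) = \left(0 - -21\right) \left(6 \cdot 4 + 4\right) = \left(0 + \left(-19 + 40\right)\right) \left(24 + 4\right) = \left(0 + 21\right) 28 = 21 \cdot 28 = 588$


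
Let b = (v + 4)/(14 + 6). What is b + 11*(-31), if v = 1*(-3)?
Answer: -6819/20 ≈ -340.95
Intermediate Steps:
v = -3
b = 1/20 (b = (-3 + 4)/(14 + 6) = 1/20 ≈ 0.050000)
b + 11*(-31) = 1/20 + 11*(-31) = 1/20 - 341 = -6819/20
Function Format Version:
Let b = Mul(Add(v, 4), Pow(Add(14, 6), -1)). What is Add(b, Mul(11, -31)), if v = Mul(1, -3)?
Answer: Rational(-6819, 20) ≈ -340.95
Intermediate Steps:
v = -3
b = Rational(1, 20) (b = Mul(Add(-3, 4), Pow(Add(14, 6), -1)) = Mul(1, Pow(20, -1)) = Mul(1, Rational(1, 20)) = Rational(1, 20) ≈ 0.050000)
Add(b, Mul(11, -31)) = Add(Rational(1, 20), Mul(11, -31)) = Add(Rational(1, 20), -341) = Rational(-6819, 20)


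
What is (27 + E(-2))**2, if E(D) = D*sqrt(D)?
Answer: 721 - 108*I*sqrt(2) ≈ 721.0 - 152.74*I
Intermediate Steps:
E(D) = D**(3/2)
(27 + E(-2))**2 = (27 + (-2)**(3/2))**2 = (27 - 2*I*sqrt(2))**2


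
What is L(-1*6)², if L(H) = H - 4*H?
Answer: 324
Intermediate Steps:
L(H) = -3*H
L(-1*6)² = (-(-3)*6)² = (-3*(-6))² = 18² = 324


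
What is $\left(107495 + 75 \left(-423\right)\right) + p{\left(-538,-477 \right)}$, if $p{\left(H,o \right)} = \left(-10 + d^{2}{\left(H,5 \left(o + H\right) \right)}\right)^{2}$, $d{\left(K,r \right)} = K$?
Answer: $83772116126$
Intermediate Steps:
$p{\left(H,o \right)} = \left(-10 + H^{2}\right)^{2}$
$\left(107495 + 75 \left(-423\right)\right) + p{\left(-538,-477 \right)} = \left(107495 + 75 \left(-423\right)\right) + \left(-10 + \left(-538\right)^{2}\right)^{2} = \left(107495 - 31725\right) + \left(-10 + 289444\right)^{2} = 75770 + 289434^{2} = 75770 + 83772040356 = 83772116126$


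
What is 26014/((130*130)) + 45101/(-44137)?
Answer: 192986509/372957650 ≈ 0.51745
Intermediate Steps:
26014/((130*130)) + 45101/(-44137) = 26014/16900 + 45101*(-1/44137) = 26014*(1/16900) - 45101/44137 = 13007/8450 - 45101/44137 = 192986509/372957650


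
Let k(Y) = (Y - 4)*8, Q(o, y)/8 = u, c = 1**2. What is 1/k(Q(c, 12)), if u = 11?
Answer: 1/672 ≈ 0.0014881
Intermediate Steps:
c = 1
Q(o, y) = 88 (Q(o, y) = 8*11 = 88)
k(Y) = -32 + 8*Y (k(Y) = (-4 + Y)*8 = -32 + 8*Y)
1/k(Q(c, 12)) = 1/(-32 + 8*88) = 1/(-32 + 704) = 1/672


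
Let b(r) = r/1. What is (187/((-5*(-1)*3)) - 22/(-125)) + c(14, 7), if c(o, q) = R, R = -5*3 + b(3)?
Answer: 241/375 ≈ 0.64267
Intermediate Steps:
b(r) = r (b(r) = r*1 = r)
R = -12 (R = -5*3 + 3 = -15 + 3 = -12)
c(o, q) = -12
(187/((-5*(-1)*3)) - 22/(-125)) + c(14, 7) = (187/((-5*(-1)*3)) - 22/(-125)) - 12 = (187/((5*3)) - 22*(-1/125)) - 12 = (187/15 + 22/125) - 12 = 4741/375 - 12 = 241/375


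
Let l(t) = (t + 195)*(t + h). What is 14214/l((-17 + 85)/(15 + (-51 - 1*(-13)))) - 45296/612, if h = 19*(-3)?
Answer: -70125409450/931929579 ≈ -75.248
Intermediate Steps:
h = -57
l(t) = (-57 + t)*(195 + t) (l(t) = (t + 195)*(t - 57) = (195 + t)*(-57 + t) = (-57 + t)*(195 + t))
14214/l((-17 + 85)/(15 + (-51 - 1*(-13)))) - 45296/612 = 14214/(-11115 + ((-17 + 85)/(15 + (-51 - 1*(-13))))² + 138*((-17 + 85)/(15 + (-51 - 1*(-13))))) - 45296/612 = 14214/(-11115 + (68/(15 + (-51 + 13)))² + 138*(68/(15 + (-51 + 13)))) - 45296*1/612 = 14214/(-11115 + (68/(15 - 38))² + 138*(68/(15 - 38))) - 11324/153 = 14214/(-11115 + (68/(-23))² + 138*(68/(-23))) - 11324/153 = 14214/(-11115 + (68*(-1/23))² + 138*(68*(-1/23))) - 11324/153 = 14214/(-11115 + (-68/23)² + 138*(-68/23)) - 11324/153 = 14214/(-11115 + 4624/529 - 408) - 11324/153 = 14214/(-6091043/529) - 11324/153 = 14214*(-529/6091043) - 11324/153 = -7519206/6091043 - 11324/153 = -70125409450/931929579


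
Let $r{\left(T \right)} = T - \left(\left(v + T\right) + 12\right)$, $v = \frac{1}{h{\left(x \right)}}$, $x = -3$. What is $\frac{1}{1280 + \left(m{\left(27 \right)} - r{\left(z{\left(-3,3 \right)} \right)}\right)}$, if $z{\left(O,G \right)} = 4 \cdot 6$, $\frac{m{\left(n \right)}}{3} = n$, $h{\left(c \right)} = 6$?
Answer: $\frac{6}{8239} \approx 0.00072824$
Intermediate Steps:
$m{\left(n \right)} = 3 n$
$v = \frac{1}{6} \approx 0.16667$
$z{\left(O,G \right)} = 24$
$r{\left(T \right)} = - \frac{73}{6}$ ($r{\left(T \right)} = T - \left(\left(\frac{1}{6} + T\right) + 12\right) = T - \left(\frac{73}{6} + T\right) = - \frac{73}{6}$)
$\frac{1}{1280 + \left(m{\left(27 \right)} - r{\left(z{\left(-3,3 \right)} \right)}\right)} = \frac{1}{1280 + \left(3 \cdot 27 - - \frac{73}{6}\right)} = \frac{1}{1280 + \left(81 + \frac{73}{6}\right)} = \frac{1}{1280 + \frac{559}{6}} = \frac{1}{\frac{8239}{6}} = \frac{6}{8239}$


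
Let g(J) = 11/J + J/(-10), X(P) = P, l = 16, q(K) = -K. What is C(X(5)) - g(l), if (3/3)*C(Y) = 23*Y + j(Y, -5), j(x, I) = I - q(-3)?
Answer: 8633/80 ≈ 107.91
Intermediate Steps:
j(x, I) = -3 + I (j(x, I) = I - (-1)*(-3) = I - 1*3 = I - 3 = -3 + I)
C(Y) = -8 + 23*Y (C(Y) = 23*Y + (-3 - 5) = 23*Y - 8 = -8 + 23*Y)
g(J) = 11/J - J/10 (g(J) = 11/J + J*(-⅒) = 11/J - J/10)
C(X(5)) - g(l) = (-8 + 23*5) - (11/16 - ⅒*16) = (-8 + 115) - (11*(1/16) - 8/5) = 107 - (11/16 - 8/5) = 107 - 1*(-73/80) = 107 + 73/80 = 8633/80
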